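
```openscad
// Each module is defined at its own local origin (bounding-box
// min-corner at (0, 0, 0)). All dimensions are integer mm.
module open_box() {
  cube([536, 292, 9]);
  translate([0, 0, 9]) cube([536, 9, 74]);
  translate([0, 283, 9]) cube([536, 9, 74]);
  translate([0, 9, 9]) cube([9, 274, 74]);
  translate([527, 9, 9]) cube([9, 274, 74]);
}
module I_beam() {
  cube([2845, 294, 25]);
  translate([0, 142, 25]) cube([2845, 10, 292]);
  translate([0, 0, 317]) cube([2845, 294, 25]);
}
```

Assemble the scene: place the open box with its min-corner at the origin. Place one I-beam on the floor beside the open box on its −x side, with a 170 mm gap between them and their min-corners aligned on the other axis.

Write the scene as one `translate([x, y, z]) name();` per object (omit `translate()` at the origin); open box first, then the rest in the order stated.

open_box();
translate([-3015, 0, 0]) I_beam();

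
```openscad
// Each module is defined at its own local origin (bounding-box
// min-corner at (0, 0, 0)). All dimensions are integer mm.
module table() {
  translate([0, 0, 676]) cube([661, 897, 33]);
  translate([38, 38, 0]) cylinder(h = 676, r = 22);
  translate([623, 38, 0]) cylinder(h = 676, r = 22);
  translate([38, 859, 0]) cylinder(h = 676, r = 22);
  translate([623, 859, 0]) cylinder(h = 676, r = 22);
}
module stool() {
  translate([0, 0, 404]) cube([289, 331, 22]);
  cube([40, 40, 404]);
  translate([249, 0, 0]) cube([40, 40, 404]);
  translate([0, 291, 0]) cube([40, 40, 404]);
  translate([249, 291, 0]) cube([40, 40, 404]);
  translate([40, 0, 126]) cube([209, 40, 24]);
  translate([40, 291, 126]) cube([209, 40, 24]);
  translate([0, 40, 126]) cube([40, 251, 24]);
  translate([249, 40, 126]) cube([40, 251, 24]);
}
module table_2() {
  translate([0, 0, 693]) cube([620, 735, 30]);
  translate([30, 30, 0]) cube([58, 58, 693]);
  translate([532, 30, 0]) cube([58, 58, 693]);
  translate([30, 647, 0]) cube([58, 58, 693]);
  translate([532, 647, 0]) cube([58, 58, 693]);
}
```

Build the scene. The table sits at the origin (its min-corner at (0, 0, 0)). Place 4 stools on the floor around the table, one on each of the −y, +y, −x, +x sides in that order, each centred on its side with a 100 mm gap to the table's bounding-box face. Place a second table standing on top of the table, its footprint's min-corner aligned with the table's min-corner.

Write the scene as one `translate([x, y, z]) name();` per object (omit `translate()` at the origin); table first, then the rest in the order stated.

table();
translate([186, -431, 0]) stool();
translate([186, 997, 0]) stool();
translate([-389, 283, 0]) stool();
translate([761, 283, 0]) stool();
translate([0, 0, 709]) table_2();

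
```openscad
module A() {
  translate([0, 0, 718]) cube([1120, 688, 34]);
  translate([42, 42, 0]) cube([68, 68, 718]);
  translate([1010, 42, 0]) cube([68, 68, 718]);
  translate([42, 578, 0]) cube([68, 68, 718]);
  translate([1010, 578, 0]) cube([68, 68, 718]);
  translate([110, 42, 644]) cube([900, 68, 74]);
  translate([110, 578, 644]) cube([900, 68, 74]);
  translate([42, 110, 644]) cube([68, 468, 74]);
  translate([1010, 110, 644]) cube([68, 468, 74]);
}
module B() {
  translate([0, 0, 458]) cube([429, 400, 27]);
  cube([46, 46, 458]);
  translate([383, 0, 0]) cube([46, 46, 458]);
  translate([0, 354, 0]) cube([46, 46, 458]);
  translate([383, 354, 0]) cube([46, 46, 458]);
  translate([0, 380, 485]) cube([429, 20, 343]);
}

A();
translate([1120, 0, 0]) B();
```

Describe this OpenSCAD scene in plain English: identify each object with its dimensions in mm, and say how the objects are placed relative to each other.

A is a table: top 1120 mm (x) × 688 mm (y), 34 mm thick, upper face at z = 752 mm, on four 68×68 mm square legs, each inset 42 mm from the nearest pair of top edges, running from z = 0 to the bottom of the top. Four apron rails, 68 mm thick and 74 mm tall, run between adjacent legs with their top edges flush with the underside of the top and their outer faces flush with the legs' outer faces.

B is a chair: 429×400 mm seat, 27 mm thick, top at z = 485 mm, on four 46 mm square corner legs flush with the seat edges. A 20 mm thick backrest slab spans the full seat width, extending 343 mm above the seat top, its back face flush with the seat's +y edge.

The chair is against the table's +x side, with their −y faces flush.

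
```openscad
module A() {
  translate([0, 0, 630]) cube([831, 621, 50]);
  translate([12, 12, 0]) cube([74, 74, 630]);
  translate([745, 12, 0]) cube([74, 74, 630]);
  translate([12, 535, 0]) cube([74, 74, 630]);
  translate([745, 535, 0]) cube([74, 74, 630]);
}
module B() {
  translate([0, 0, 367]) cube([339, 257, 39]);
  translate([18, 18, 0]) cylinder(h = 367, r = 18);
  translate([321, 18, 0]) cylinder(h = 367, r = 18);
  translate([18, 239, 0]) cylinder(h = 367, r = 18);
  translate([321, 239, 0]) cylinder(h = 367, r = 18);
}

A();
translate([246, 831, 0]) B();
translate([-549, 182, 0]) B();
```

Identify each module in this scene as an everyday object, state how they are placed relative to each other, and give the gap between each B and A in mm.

Each stool's nearest face is 210 mm from the table's bounding box.

A is a table. B is a stool. Two stools sit around the table at the +y, −x sides. The gap between each stool and the table is 210 mm.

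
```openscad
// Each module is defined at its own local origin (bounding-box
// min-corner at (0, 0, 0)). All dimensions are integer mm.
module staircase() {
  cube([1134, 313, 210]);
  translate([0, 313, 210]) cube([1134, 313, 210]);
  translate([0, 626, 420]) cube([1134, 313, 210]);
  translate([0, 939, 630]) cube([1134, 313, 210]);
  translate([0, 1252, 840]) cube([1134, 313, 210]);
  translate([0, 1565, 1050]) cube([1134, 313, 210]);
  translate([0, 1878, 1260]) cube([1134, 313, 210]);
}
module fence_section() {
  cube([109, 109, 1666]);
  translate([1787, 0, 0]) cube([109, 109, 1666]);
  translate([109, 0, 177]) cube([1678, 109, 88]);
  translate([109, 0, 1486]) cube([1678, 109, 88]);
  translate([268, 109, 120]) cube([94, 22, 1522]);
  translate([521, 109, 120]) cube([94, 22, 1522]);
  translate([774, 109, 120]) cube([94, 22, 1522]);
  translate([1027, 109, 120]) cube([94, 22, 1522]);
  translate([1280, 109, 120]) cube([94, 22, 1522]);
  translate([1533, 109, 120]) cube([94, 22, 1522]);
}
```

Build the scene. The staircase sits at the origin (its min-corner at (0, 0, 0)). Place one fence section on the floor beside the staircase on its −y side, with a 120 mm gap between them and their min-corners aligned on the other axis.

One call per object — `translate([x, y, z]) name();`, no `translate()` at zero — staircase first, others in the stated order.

staircase();
translate([0, -251, 0]) fence_section();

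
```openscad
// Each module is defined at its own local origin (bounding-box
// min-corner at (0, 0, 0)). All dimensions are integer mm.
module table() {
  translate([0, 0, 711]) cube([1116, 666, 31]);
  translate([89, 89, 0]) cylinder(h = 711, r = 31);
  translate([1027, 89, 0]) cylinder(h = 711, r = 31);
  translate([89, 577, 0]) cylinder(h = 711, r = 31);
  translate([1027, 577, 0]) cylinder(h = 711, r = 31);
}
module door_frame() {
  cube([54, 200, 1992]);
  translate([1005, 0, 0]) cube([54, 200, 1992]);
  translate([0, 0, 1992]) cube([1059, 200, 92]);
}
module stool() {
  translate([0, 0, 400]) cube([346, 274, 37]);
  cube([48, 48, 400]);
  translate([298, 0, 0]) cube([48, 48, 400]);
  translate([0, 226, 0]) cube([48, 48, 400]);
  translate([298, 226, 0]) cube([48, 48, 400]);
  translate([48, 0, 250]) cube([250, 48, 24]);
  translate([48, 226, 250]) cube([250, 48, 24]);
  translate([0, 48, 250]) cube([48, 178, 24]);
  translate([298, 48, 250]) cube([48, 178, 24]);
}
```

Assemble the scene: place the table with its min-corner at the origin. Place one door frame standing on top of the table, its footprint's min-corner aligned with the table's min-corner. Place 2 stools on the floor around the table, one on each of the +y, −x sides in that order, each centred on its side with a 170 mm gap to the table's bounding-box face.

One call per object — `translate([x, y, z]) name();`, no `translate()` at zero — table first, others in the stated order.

table();
translate([0, 0, 742]) door_frame();
translate([385, 836, 0]) stool();
translate([-516, 196, 0]) stool();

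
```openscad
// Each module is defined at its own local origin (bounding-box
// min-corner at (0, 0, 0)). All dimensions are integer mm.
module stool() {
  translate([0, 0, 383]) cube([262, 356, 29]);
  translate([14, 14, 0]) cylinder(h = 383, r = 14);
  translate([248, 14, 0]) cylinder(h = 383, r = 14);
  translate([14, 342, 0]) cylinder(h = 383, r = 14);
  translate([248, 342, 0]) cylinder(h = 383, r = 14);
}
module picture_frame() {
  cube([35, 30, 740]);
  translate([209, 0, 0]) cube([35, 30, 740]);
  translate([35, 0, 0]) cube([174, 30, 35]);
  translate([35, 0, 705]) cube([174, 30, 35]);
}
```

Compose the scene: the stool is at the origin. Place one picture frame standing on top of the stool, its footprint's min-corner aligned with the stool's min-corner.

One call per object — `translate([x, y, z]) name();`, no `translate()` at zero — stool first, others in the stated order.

stool();
translate([0, 0, 412]) picture_frame();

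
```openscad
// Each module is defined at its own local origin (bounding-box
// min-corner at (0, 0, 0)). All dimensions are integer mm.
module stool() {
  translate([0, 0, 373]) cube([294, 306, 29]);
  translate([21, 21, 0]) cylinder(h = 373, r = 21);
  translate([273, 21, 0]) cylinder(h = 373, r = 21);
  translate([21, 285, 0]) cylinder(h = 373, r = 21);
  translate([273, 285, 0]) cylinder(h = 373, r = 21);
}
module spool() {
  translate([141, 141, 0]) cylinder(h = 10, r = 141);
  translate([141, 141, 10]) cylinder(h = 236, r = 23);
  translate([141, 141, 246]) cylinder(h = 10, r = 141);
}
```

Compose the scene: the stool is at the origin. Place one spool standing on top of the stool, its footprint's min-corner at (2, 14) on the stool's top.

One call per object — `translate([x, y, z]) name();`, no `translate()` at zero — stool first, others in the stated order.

stool();
translate([2, 14, 402]) spool();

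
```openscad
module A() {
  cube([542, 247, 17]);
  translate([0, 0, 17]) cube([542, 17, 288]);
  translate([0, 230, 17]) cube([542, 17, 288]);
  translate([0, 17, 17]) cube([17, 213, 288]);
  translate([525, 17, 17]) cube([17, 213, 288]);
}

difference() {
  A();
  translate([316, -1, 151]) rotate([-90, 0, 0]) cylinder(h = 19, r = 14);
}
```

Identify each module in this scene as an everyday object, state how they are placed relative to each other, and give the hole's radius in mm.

The subtracted cylinder has r = 14 mm.

A is an open box. The open box has a circular hole through its front wall. The hole's radius is 14 mm.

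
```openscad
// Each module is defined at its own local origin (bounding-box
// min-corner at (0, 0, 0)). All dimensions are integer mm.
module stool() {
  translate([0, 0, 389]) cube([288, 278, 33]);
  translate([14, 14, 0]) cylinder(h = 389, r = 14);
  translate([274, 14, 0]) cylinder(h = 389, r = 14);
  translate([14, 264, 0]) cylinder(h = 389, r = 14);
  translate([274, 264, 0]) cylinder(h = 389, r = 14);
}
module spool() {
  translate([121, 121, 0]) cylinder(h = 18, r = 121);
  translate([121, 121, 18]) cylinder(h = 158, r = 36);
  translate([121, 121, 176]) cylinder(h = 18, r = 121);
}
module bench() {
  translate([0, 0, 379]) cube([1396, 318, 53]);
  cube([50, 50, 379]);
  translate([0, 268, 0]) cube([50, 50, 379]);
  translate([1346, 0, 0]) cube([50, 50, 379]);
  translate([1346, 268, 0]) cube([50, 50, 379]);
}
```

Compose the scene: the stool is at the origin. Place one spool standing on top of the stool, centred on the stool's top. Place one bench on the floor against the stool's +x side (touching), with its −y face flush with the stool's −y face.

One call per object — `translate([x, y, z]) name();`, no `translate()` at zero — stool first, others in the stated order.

stool();
translate([23, 18, 422]) spool();
translate([288, 0, 0]) bench();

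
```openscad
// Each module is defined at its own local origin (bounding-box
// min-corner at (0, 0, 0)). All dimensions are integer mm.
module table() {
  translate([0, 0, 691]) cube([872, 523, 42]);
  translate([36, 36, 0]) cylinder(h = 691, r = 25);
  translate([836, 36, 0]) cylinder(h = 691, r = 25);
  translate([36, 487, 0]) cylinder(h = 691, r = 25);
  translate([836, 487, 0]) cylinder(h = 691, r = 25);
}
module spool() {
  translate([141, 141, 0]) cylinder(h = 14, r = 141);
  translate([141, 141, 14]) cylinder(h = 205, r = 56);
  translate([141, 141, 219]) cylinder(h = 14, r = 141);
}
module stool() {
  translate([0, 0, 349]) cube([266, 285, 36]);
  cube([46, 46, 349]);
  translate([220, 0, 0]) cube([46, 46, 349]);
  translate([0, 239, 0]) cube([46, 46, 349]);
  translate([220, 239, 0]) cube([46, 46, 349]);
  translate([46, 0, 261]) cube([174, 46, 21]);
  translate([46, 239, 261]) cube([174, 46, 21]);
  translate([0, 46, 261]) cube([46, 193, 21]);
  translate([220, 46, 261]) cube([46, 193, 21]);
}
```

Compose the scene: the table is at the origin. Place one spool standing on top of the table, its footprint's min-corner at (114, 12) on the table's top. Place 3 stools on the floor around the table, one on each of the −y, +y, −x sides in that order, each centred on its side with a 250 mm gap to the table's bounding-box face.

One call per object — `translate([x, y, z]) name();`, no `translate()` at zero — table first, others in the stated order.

table();
translate([114, 12, 733]) spool();
translate([303, -535, 0]) stool();
translate([303, 773, 0]) stool();
translate([-516, 119, 0]) stool();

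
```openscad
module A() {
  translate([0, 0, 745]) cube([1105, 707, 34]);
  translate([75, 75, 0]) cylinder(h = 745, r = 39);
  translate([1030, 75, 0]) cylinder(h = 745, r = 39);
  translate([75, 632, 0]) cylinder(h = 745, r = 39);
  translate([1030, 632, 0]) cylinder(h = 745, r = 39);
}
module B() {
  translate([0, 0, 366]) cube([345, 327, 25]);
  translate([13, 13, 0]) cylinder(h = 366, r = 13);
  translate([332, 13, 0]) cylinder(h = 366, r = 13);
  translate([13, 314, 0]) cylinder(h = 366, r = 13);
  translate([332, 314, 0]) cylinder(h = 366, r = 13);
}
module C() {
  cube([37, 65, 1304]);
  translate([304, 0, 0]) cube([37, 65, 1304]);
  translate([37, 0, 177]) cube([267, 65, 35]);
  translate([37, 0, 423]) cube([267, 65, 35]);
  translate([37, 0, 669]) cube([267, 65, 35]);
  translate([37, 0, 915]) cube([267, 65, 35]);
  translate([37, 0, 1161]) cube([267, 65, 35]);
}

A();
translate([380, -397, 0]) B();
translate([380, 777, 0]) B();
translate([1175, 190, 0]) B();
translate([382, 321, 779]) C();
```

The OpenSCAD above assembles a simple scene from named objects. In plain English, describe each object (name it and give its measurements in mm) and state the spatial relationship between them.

A is a rectangular dining table. The top is 1105×707×34 mm with its upper surface at z = 779 mm. It stands on four round legs of 78 mm diameter, each leg's bounding box inset 36 mm from the nearest pair of top edges, running from the floor to the underside of the top.

B is a simple wooden stool: a rectangular seat 345 mm (x) by 327 mm (y), 25 mm thick, top face at z = 391 mm, on four round legs, each 26 mm in diameter. The legs rest on z = 0, each leg's axis is inset half a diameter from the nearest pair of seat edges (so the leg's bounding box is flush with the corner).

C is a straight ladder. Two 37×65 mm vertical rails, 1304 mm tall, stand 341 mm apart (outside-to-outside) with their front faces coplanar on the −y side. 5 rungs, each 65 mm deep and 35 mm tall, span between the inner faces of the rails, front faces flush with the rails. The lowest rung's underside is at z = 177 mm and rungs are spaced 246 mm apart (underside to underside).

Three stools sit around the table at the −y, +y, +x sides. The ladder is on top of the table, centred.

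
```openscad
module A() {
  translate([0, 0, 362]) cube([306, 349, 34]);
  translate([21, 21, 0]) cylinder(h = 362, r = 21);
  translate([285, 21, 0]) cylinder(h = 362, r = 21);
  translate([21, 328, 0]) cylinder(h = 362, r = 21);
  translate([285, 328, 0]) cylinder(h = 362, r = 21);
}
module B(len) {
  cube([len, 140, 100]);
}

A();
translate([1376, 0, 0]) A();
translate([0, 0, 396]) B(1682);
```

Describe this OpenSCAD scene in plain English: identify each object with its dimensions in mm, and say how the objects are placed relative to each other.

A is a simple wooden stool: a rectangular seat 306 mm (x) by 349 mm (y), 34 mm thick, top face at z = 396 mm, on four round legs, each 42 mm in diameter. The legs rest on z = 0, each leg's axis is inset half a diameter from the nearest pair of seat edges (so the leg's bounding box is flush with the corner).

B is a rectangular beam 1682 mm long (x), 140 mm deep (y), 100 mm thick (z).

The beam spans the tops of two stools placed 1070 mm apart, resting at z = 396 mm.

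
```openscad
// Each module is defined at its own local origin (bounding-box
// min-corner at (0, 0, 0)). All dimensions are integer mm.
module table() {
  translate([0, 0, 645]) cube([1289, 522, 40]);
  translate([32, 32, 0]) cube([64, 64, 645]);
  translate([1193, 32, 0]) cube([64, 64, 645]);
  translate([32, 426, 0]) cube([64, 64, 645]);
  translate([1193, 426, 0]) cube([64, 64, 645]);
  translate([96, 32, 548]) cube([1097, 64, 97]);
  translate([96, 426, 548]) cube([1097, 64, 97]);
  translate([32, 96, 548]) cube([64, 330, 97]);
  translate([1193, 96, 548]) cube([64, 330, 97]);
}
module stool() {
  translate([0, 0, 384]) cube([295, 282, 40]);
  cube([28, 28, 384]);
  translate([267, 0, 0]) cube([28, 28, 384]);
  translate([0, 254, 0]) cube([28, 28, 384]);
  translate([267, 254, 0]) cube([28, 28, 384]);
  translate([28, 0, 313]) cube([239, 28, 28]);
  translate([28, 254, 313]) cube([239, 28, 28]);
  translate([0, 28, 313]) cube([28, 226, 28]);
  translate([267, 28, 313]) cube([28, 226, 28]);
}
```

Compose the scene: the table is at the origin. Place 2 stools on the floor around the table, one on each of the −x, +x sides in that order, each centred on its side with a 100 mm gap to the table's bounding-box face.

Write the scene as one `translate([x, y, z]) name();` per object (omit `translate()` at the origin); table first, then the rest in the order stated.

table();
translate([-395, 120, 0]) stool();
translate([1389, 120, 0]) stool();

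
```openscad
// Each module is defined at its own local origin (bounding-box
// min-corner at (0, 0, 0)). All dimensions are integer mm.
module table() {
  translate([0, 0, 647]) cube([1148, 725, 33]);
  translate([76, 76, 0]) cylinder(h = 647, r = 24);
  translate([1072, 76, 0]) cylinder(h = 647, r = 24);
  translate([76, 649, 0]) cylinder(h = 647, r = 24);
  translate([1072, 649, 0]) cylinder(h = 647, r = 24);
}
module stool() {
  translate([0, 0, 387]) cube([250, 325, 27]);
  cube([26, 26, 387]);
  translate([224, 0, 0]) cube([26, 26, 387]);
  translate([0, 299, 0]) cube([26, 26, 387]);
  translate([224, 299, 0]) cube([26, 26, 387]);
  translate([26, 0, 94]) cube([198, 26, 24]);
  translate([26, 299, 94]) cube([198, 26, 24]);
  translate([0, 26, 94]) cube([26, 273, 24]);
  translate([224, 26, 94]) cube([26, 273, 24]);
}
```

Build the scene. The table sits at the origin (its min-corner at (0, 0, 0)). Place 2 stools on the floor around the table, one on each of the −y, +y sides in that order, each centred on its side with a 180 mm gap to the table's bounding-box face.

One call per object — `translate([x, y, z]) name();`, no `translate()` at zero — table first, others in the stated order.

table();
translate([449, -505, 0]) stool();
translate([449, 905, 0]) stool();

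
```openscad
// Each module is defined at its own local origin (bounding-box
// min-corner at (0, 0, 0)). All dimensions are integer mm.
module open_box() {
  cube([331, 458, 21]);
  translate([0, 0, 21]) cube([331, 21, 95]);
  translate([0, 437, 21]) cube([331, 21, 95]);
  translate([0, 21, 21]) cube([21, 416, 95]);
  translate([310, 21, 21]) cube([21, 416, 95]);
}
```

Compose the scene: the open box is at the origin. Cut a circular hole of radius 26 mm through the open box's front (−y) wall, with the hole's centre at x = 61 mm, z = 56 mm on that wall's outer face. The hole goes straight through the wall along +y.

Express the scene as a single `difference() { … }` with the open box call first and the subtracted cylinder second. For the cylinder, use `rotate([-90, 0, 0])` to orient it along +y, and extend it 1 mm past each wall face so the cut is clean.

difference() {
  open_box();
  translate([61, -1, 56]) rotate([-90, 0, 0]) cylinder(h = 23, r = 26);
}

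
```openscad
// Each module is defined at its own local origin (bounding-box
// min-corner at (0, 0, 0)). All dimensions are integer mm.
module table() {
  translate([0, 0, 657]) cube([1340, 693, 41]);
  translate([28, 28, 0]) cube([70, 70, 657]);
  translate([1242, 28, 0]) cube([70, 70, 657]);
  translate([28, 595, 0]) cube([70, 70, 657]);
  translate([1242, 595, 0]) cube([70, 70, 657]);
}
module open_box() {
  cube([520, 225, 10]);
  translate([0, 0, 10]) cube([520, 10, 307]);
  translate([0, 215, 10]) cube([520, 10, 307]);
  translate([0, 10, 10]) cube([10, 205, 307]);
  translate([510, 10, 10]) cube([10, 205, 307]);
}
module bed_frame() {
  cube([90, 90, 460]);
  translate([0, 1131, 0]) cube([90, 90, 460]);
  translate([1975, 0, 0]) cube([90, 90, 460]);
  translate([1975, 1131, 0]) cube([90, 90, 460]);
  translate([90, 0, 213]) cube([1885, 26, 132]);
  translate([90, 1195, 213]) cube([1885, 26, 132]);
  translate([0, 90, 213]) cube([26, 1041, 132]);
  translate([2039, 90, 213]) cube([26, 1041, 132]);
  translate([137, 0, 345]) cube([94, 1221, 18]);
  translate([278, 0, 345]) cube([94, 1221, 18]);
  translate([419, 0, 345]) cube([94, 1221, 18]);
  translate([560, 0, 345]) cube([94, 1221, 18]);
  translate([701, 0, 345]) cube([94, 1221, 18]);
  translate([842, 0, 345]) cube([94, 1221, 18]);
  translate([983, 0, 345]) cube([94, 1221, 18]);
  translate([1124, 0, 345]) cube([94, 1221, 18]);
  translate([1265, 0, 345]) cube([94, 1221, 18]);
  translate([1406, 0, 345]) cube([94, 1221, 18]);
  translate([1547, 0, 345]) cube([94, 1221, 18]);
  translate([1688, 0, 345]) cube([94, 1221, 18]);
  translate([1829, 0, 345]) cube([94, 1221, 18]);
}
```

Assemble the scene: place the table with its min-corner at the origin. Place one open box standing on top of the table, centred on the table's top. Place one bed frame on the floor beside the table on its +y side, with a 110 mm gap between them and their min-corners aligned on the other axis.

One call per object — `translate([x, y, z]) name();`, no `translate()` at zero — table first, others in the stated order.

table();
translate([410, 234, 698]) open_box();
translate([0, 803, 0]) bed_frame();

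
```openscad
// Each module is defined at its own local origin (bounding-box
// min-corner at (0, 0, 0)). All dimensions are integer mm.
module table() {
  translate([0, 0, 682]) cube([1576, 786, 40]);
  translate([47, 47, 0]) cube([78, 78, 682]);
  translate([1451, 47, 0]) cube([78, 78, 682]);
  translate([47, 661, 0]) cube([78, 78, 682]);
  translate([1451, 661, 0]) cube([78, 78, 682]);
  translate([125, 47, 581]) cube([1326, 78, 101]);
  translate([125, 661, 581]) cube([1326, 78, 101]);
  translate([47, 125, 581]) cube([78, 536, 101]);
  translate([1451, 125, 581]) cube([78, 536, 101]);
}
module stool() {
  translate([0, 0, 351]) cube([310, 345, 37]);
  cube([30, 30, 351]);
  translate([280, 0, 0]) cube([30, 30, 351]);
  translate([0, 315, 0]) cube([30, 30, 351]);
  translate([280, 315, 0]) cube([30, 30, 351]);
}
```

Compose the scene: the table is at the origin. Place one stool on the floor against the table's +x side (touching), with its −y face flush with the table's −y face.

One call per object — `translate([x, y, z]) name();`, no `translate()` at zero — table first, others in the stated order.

table();
translate([1576, 0, 0]) stool();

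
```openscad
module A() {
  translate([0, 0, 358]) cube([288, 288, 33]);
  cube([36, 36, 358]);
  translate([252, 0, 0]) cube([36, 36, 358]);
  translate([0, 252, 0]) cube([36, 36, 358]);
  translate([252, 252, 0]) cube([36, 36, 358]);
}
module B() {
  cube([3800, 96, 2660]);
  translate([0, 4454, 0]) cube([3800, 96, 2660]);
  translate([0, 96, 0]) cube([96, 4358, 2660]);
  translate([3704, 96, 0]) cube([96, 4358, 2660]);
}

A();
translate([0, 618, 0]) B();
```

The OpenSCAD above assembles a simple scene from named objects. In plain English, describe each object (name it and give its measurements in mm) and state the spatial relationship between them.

A is a four-legged stool. The seat is a 288×288×33 mm slab whose top surface is at z = 391 mm; four square legs, each 36×36 mm in cross-section, run from the floor (z = 0) to the underside of the seat, each flush with a corner of the seat.

B is a box-shaped house frame (walls only): outside footprint 3800×4550 mm, wall height 2660 mm, wall thickness 96 mm. The two y-facing walls run the full x-width; the two x-facing walls fit between the inner faces of the y-facing walls.

The house frame is on the floor beside the stool on its +y side.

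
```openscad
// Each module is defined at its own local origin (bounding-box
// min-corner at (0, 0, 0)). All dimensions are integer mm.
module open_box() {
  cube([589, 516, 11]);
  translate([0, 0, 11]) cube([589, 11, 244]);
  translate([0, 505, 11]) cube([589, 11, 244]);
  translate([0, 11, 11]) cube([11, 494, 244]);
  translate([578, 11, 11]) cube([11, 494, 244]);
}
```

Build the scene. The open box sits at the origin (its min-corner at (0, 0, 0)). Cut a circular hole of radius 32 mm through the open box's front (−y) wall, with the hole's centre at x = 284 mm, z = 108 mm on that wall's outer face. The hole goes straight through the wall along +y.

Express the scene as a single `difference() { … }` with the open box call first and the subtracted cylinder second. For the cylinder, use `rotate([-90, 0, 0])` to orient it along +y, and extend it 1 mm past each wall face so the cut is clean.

difference() {
  open_box();
  translate([284, -1, 108]) rotate([-90, 0, 0]) cylinder(h = 13, r = 32);
}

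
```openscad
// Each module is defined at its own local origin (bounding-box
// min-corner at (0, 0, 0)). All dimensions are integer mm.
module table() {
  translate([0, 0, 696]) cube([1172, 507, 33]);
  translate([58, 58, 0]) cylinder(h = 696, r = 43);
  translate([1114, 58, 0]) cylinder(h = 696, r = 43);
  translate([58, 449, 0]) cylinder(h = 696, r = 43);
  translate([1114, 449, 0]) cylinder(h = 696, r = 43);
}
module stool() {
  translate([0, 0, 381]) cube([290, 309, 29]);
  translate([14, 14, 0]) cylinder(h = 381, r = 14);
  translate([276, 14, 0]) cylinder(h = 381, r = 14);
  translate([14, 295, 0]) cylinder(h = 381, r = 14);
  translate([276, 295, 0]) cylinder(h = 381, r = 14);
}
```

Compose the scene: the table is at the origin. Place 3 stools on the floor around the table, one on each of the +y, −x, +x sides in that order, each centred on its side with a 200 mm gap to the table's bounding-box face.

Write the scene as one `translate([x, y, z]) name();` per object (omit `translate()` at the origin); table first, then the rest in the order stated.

table();
translate([441, 707, 0]) stool();
translate([-490, 99, 0]) stool();
translate([1372, 99, 0]) stool();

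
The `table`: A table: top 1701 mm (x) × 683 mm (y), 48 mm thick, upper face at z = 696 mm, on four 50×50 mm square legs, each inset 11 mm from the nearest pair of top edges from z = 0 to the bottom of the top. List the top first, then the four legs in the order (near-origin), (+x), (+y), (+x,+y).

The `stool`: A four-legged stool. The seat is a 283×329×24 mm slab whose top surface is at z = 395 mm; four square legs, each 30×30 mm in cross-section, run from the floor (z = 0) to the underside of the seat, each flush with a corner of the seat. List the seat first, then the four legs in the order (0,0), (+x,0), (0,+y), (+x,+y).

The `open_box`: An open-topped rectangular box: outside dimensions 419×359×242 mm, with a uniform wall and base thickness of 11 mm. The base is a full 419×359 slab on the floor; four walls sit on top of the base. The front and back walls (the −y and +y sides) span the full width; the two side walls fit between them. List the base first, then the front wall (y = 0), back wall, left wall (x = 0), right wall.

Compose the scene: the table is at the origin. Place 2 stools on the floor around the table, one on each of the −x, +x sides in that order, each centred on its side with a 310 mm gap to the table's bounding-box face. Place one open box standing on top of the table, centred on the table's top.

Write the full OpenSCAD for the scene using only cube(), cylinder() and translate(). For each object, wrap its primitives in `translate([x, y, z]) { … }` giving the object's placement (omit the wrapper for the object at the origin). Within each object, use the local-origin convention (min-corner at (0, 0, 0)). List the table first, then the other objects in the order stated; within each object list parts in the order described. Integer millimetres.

translate([0, 0, 648]) cube([1701, 683, 48]);
translate([11, 11, 0]) cube([50, 50, 648]);
translate([1640, 11, 0]) cube([50, 50, 648]);
translate([11, 622, 0]) cube([50, 50, 648]);
translate([1640, 622, 0]) cube([50, 50, 648]);
translate([-593, 177, 0]) {
  translate([0, 0, 371]) cube([283, 329, 24]);
  cube([30, 30, 371]);
  translate([253, 0, 0]) cube([30, 30, 371]);
  translate([0, 299, 0]) cube([30, 30, 371]);
  translate([253, 299, 0]) cube([30, 30, 371]);
}
translate([2011, 177, 0]) {
  translate([0, 0, 371]) cube([283, 329, 24]);
  cube([30, 30, 371]);
  translate([253, 0, 0]) cube([30, 30, 371]);
  translate([0, 299, 0]) cube([30, 30, 371]);
  translate([253, 299, 0]) cube([30, 30, 371]);
}
translate([641, 162, 696]) {
  cube([419, 359, 11]);
  translate([0, 0, 11]) cube([419, 11, 231]);
  translate([0, 348, 11]) cube([419, 11, 231]);
  translate([0, 11, 11]) cube([11, 337, 231]);
  translate([408, 11, 11]) cube([11, 337, 231]);
}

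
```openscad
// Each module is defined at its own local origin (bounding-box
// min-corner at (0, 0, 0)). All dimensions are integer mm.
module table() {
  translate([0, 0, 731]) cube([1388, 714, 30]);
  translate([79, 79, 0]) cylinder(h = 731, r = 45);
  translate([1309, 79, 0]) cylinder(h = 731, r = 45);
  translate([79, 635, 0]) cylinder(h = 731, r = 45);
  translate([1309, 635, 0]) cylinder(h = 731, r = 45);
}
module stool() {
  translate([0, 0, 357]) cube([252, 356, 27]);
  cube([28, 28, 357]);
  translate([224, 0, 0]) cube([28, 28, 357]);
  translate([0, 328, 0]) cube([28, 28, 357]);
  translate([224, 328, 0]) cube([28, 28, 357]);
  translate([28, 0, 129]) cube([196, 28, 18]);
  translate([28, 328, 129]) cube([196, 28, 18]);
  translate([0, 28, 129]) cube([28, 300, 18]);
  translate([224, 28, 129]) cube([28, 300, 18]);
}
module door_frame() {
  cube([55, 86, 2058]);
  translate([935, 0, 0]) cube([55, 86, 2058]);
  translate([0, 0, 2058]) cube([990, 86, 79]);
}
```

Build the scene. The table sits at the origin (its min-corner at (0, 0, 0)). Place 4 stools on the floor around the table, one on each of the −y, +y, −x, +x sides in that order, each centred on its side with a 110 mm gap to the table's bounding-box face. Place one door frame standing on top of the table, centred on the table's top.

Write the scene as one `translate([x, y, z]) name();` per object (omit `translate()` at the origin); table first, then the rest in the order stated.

table();
translate([568, -466, 0]) stool();
translate([568, 824, 0]) stool();
translate([-362, 179, 0]) stool();
translate([1498, 179, 0]) stool();
translate([199, 314, 761]) door_frame();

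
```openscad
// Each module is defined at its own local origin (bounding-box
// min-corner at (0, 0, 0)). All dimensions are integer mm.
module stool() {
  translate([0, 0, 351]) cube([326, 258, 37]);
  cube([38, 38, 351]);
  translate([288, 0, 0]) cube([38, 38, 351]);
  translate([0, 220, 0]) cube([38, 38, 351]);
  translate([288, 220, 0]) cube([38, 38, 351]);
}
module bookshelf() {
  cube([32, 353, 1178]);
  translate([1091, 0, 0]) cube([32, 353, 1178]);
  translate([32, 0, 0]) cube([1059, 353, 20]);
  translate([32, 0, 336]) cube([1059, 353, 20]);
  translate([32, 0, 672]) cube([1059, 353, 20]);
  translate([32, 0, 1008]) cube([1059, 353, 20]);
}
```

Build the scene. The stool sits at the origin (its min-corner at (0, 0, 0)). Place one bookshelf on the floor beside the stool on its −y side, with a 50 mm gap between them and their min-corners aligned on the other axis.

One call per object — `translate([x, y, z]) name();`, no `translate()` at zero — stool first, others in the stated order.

stool();
translate([0, -403, 0]) bookshelf();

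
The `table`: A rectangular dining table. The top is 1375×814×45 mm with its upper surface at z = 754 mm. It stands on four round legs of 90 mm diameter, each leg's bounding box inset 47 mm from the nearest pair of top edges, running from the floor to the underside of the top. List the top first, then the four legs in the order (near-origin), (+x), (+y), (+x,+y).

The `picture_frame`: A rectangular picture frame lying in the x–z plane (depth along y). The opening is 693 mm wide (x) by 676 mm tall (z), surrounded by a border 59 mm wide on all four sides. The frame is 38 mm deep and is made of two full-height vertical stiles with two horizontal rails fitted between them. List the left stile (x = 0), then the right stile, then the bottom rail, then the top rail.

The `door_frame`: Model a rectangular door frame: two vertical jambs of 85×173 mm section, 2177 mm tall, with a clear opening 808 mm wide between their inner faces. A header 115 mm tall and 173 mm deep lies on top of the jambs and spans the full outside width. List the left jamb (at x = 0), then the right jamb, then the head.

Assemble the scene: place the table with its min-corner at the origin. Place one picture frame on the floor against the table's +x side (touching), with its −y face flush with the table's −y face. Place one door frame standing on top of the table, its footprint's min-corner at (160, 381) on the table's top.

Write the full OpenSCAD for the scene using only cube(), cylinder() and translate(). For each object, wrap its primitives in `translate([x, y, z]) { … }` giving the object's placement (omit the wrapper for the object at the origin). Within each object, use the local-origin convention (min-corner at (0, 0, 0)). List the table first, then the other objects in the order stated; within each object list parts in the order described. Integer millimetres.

translate([0, 0, 709]) cube([1375, 814, 45]);
translate([92, 92, 0]) cylinder(h = 709, r = 45);
translate([1283, 92, 0]) cylinder(h = 709, r = 45);
translate([92, 722, 0]) cylinder(h = 709, r = 45);
translate([1283, 722, 0]) cylinder(h = 709, r = 45);
translate([1375, 0, 0]) {
  cube([59, 38, 794]);
  translate([752, 0, 0]) cube([59, 38, 794]);
  translate([59, 0, 0]) cube([693, 38, 59]);
  translate([59, 0, 735]) cube([693, 38, 59]);
}
translate([160, 381, 754]) {
  cube([85, 173, 2177]);
  translate([893, 0, 0]) cube([85, 173, 2177]);
  translate([0, 0, 2177]) cube([978, 173, 115]);
}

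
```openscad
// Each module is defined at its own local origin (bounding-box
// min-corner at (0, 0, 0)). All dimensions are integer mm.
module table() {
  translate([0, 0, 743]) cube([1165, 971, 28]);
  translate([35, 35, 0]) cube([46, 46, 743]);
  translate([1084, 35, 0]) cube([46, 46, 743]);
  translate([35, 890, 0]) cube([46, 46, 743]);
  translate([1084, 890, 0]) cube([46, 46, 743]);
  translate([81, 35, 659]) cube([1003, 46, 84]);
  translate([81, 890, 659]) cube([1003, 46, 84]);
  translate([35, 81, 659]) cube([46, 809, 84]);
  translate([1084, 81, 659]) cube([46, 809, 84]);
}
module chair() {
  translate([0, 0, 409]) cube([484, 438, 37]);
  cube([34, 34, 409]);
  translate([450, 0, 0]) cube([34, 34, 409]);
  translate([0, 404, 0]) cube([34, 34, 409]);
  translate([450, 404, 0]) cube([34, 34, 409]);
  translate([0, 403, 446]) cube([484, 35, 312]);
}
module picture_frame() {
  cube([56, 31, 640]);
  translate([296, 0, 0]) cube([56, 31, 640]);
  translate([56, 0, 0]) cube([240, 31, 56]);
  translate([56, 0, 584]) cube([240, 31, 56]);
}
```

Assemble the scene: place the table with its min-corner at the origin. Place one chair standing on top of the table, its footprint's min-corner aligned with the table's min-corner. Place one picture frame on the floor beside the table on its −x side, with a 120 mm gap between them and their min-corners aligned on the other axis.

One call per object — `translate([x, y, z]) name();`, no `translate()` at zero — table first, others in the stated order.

table();
translate([0, 0, 771]) chair();
translate([-472, 0, 0]) picture_frame();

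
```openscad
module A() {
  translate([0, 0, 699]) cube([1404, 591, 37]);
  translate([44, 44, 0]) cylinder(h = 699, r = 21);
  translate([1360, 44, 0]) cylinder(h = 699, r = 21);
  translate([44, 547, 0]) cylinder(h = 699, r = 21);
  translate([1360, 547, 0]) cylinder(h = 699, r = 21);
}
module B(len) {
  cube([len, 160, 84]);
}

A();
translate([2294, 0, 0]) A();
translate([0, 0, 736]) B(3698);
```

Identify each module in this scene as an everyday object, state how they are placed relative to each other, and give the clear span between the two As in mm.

Second table starts at x = 2294; first ends at x = 1404; clear span = 2294 − 1404 = 890 mm.

A is a table. B is a beam. A beam spans the tops of two tables. The clear span between the two tables is 890 mm.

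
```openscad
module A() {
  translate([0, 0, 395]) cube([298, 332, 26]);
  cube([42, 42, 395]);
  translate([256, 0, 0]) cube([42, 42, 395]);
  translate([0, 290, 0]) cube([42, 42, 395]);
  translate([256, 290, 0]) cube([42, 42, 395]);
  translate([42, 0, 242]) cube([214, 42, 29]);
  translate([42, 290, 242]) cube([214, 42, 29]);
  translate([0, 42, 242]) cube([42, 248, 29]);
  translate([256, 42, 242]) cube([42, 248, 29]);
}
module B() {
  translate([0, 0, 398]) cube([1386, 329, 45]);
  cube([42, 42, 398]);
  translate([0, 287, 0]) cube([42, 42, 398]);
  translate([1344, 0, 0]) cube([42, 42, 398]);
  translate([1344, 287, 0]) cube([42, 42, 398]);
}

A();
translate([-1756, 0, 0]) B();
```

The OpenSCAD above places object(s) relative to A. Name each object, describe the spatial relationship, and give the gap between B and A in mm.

A is a stool. B is a bench. The bench is on the floor beside the stool on its −x side. The gap between the bench and the stool is 370 mm.

The bench's nearest face is 370 mm from the stool's −x face.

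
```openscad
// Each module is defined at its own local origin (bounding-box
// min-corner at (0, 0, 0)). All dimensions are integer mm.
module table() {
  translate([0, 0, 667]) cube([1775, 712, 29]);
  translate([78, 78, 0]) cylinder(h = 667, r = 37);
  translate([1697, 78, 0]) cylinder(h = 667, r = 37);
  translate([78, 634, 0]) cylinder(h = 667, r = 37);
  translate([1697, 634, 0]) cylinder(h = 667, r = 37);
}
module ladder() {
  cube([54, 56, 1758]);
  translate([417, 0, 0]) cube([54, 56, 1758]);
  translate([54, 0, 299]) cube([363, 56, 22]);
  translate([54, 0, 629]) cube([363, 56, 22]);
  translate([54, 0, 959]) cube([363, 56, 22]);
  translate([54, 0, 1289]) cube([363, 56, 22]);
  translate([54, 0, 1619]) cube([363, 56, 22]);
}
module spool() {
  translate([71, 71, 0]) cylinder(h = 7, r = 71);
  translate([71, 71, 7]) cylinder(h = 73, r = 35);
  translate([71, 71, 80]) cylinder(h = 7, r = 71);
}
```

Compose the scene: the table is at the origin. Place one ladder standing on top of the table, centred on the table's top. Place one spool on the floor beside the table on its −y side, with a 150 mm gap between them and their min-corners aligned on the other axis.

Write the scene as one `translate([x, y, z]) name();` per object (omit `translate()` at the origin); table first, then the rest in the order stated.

table();
translate([652, 328, 696]) ladder();
translate([0, -292, 0]) spool();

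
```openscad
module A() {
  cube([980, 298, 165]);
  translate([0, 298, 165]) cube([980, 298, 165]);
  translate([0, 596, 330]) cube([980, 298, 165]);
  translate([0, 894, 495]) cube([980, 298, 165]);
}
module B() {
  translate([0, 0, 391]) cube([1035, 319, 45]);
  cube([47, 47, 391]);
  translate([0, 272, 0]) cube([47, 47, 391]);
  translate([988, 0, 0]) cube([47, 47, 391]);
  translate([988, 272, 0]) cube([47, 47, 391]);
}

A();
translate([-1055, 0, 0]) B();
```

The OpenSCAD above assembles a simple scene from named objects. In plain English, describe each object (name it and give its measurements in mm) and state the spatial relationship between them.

A is a straight staircase of 4 solid steps. Each step is 980 mm wide (x), 298 mm deep (y, the going) and 165 mm tall (the rise). The first step rests on the floor; each subsequent step sits one going further in +y and one rise higher in +z, directly behind and above the previous step with no overlap.

B is a long wooden bench with a 1035 mm (x) × 319 mm (y) seat, 45 mm thick, its top surface 436 mm above the floor. Four 47 mm square legs at the seat corners, flush with the edges, run from z = 0 to the seat underside.

The bench is on the floor beside the staircase on its −x side.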